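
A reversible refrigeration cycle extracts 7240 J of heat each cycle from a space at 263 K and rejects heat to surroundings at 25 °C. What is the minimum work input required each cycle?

T_H = 25 °C → 25 + 273.15 = 298.15 K.
Carnot COP: COP_R = T_C/(T_H − T_C) = 263.00/35.15 = 7.4822.
W = Q_C/COP_R = 7240/7.4822 = 968 J.

W_in ≈ 968 J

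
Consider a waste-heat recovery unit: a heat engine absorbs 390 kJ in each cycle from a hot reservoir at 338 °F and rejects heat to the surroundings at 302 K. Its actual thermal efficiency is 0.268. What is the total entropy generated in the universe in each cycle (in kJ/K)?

T_H = 338 °F → (338 − 32) × 5/9 = 170.00 °C = 443.15 K.
W = η·Q_H = 0.268 × 390 = 104.5 kJ, so Q_C = Q_H − W = 285.5 kJ.
Entropy balance on the reservoirs: −Q_H/T_H = -0.8801 kJ/K, +Q_C/T_C = 0.9453 kJ/K.
ΔS_univ = −Q_H/T_H + Q_C/T_C = 0.0652 kJ/K (> 0, since η = 0.268 < η_Carnot = 0.319).

ΔS_univ ≈ 0.0652 kJ/K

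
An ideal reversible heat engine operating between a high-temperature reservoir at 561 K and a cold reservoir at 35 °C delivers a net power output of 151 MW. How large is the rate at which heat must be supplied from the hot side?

Q̇_H ≈ 335.0 MW

T_C = 35 °C → 35 + 273.15 = 308.15 K.
η_rev = 1 − T_C/T_H = 1 − 308.15/561.00 = 0.4507.
Q_H = W/η = 151/0.4507 = 335.0 MW.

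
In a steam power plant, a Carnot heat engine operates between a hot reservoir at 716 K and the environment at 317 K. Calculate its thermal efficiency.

η ≈ 0.557

Carnot efficiency: η = 1 − T_C/T_H = 1 − 317.00/716.00 = 0.557.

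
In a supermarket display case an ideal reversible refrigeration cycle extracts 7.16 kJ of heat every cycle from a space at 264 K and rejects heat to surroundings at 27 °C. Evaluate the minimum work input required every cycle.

W_in ≈ 0.980 kJ

T_H = 27 °C → 27 + 273.15 = 300.15 K.
The reversible coefficient of performance is COP_R = T_C/(T_H − T_C) = 264.00/36.15 = 7.3029.
W = Q_C/COP_R = 7.16/7.3029 = 0.980 kJ.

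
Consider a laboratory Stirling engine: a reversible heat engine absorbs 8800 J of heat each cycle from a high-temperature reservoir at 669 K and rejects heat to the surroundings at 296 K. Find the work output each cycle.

Since the cycle is reversible, η = 1 − T_C/T_H = 1 − 296.00/669.00 = 0.5575.
W = η·Q_H = 0.5575 × 8800 = 4910 J.

W ≈ 4910 J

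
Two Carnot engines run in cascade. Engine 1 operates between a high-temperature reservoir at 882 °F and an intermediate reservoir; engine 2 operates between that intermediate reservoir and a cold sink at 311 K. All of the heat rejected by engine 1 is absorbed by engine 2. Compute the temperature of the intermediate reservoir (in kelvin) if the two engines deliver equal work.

T_H = 882 °F → (882 − 32) × 5/9 = 472.22 °C = 745.37 K.
For reversible stages Q_m = Q_H·(T_m/T_H). Setting W₁ = Q_H(1 − T_m/T_H) equal to W₂ = Q_m(1 − T_C/T_m) = Q_H·(T_m − T_C)/T_H gives T_H − T_m = T_m − T_C, so T_m = (T_H + T_C)/2 = (745.37 + 311.00)/2 = 528 K.

T_m ≈ 528 K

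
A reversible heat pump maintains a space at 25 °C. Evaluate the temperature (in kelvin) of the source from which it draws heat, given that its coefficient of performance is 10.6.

T_C ≈ 270 K

T_H = 25 °C → 25 + 273.15 = 298.15 K.
COP_HP = T_H/(T_H − T_C) ⇒ T_C = T_H·(COP_HP − 1)/COP_HP = 298.15 × (10.6 − 1)/10.6 = 270 K.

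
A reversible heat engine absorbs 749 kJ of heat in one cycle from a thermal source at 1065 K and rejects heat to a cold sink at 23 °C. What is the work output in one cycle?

T_C = 23 °C → 23 + 273.15 = 296.15 K.
Since the cycle is reversible, η = 1 − T_C/T_H = 1 − 296.15/1065.00 = 0.7219.
W = η·Q_H = 0.7219 × 749 = 541 kJ.

W ≈ 541 kJ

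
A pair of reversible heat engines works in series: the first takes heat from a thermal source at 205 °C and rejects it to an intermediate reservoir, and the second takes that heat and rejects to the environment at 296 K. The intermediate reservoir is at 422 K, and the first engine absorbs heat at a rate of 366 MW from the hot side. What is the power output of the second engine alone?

Ẇ₂ ≈ 96.45 MW

T_H = 205 °C → 205 + 273.15 = 478.15 K.
Heat entering the second stage: Q_m = Q_H·(T_m/T_H) = 366 × 422.00/478.15 = 323.0 MW.
Second-stage efficiency η₂ = 1 − T_C/T_m = 1 − 296.00/422.00 = 0.2986, so W₂ = η₂·Q_m = 96.45 MW.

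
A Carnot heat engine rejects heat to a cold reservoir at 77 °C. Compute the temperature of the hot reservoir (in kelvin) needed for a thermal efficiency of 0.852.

T_C = 77 °C → 77 + 273.15 = 350.15 K.
From η = 1 − T_C/T_H, solving for T_H gives T_H = T_C/(1 − η) = 350.15/(1 − 0.852) = 2370 K.

T_H ≈ 2370 K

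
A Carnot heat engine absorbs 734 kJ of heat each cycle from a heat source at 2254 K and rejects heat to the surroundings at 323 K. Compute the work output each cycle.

η_rev = 1 − T_C/T_H = 1 − 323.00/2254.00 = 0.8567.
W = η·Q_H = 0.8567 × 734 = 628.8 kJ.

W ≈ 628.8 kJ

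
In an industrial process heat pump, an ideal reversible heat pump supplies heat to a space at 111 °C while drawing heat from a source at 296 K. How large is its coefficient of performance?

COP_HP ≈ 4.358

T_H = 111 °C → 111 + 273.15 = 384.15 K.
The Carnot heat-pump COP is COP_HP = T_H/(T_H − T_C) = 384.15/(384.15 − 296.00) = 4.358.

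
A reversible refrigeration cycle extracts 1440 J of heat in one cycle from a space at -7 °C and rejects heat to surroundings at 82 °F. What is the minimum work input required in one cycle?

W_in ≈ 188 J

T_H = 82 °F → (82 − 32) × 5/9 = 27.78 °C = 300.93 K.
T_C = -7 °C → -7 + 273.15 = 266.15 K.
The reversible coefficient of performance is COP_R = T_C/(T_H − T_C) = 266.15/34.78 = 7.6529.
W = Q_C/COP_R = 1440/7.6529 = 188 J.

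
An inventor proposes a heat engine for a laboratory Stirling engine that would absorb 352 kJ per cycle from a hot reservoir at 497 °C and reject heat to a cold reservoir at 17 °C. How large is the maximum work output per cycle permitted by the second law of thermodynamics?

W_max ≈ 219 kJ

T_H = 497 °C → 497 + 273.15 = 770.15 K.
T_C = 17 °C → 17 + 273.15 = 290.15 K.
No engine can exceed the Carnot limit: η_max = 1 − T_C/T_H = 1 − 290.15/770.15 = 0.6233.
W_max = η_max · Q_H = 0.6233 × 352 = 219 kJ.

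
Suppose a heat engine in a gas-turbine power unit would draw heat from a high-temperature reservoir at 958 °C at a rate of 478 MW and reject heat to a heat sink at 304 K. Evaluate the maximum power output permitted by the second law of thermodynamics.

T_H = 958 °C → 958 + 273.15 = 1231.15 K.
No engine can exceed the Carnot limit: η_max = 1 − T_C/T_H = 1 − 304.00/1231.15 = 0.7531.
W_max = η_max · Q_H = 0.7531 × 478 = 360 MW.

Ẇ_max ≈ 360 MW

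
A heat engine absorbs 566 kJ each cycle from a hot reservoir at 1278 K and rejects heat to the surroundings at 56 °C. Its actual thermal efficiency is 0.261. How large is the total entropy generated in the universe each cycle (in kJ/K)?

ΔS_univ ≈ 0.828 kJ/K

T_C = 56 °C → 56 + 273.15 = 329.15 K.
W = η·Q_H = 0.261 × 566 = 147.7 kJ, so Q_C = Q_H − W = 418.3 kJ.
Entropy balance on the reservoirs: −Q_H/T_H = -0.4429 kJ/K, +Q_C/T_C = 1.271 kJ/K.
ΔS_univ = −Q_H/T_H + Q_C/T_C = 0.828 kJ/K (> 0, since η = 0.261 < η_Carnot = 0.742).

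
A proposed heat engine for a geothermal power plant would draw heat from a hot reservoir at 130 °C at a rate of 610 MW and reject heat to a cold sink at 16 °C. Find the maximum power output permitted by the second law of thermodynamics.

T_H = 130 °C → 130 + 273.15 = 403.15 K.
T_C = 16 °C → 16 + 273.15 = 289.15 K.
By the Carnot theorem, η_max = 1 − T_C/T_H = 1 − 289.15/403.15 = 0.2828.
W_max = η_max · Q_H = 0.2828 × 610 = 172 MW.

Ẇ_max ≈ 172 MW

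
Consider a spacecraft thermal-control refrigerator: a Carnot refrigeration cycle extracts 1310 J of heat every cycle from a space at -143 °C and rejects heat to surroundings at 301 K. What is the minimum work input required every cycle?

W_in ≈ 1720 J

T_C = -143 °C → -143 + 273.15 = 130.15 K.
Carnot COP: COP_R = T_C/(T_H − T_C) = 130.15/170.85 = 0.7618.
W = Q_C/COP_R = 1310/0.7618 = 1720 J.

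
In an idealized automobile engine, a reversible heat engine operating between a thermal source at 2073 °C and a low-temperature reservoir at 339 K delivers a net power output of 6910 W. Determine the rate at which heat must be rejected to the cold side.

Q̇_C ≈ 1167 W

T_H = 2073 °C → 2073 + 273.15 = 2346.15 K.
Since the cycle is reversible, η = 1 − T_C/T_H = 1 − 339.00/2346.15 = 0.8555.
Since Q_C/Q_H = T_C/T_H and Q_H = W/η, Q_C = W·T_C/(T_H − T_C) = 6910 × 339.00/2007.15 = 1167 W.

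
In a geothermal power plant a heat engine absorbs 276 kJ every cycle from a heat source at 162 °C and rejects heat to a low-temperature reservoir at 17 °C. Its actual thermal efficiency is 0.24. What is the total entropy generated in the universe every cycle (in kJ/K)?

T_H = 162 °C → 162 + 273.15 = 435.15 K.
T_C = 17 °C → 17 + 273.15 = 290.15 K.
W = η·Q_H = 0.24 × 276 = 66.24 kJ, so Q_C = Q_H − W = 209.8 kJ.
Entropy balance on the reservoirs: −Q_H/T_H = -0.6343 kJ/K, +Q_C/T_C = 0.7229 kJ/K.
ΔS_univ = −Q_H/T_H + Q_C/T_C = 0.0887 kJ/K (> 0, since η = 0.24 < η_Carnot = 0.333).

ΔS_univ ≈ 0.0887 kJ/K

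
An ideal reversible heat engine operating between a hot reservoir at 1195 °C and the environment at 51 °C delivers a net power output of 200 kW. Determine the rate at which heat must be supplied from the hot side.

T_H = 1195 °C → 1195 + 273.15 = 1468.15 K.
T_C = 51 °C → 51 + 273.15 = 324.15 K.
Since the cycle is reversible, η = 1 − T_C/T_H = 1 − 324.15/1468.15 = 0.7792.
Q_H = W/η = 200/0.7792 = 257 kW.

Q̇_H ≈ 257 kW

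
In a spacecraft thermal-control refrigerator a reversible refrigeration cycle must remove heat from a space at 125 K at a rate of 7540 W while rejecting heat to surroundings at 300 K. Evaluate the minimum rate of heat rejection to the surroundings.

Q̇_H ≈ 18100 W

For a reversible cycle Q_H/Q_C = T_H/T_C, so Q_H = Q_C·T_H/T_C = 7540 × 300.00/125.00 = 18100 W.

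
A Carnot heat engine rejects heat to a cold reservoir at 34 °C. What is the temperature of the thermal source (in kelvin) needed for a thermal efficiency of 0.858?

T_H ≈ 2160 K

T_C = 34 °C → 34 + 273.15 = 307.15 K.
From η = 1 − T_C/T_H, solving for T_H gives T_H = T_C/(1 − η) = 307.15/(1 − 0.858) = 2160 K.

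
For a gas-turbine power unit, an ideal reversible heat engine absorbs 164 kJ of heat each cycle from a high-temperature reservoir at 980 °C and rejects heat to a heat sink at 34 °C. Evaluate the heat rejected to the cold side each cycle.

T_H = 980 °C → 980 + 273.15 = 1253.15 K.
T_C = 34 °C → 34 + 273.15 = 307.15 K.
η_rev = 1 − T_C/T_H = 1 − 307.15/1253.15 = 0.7549.
For a reversible cycle Q_C/Q_H = T_C/T_H, so Q_C = 164 × 307.15/1253.15 = 40.2 kJ.

Q_C ≈ 40.2 kJ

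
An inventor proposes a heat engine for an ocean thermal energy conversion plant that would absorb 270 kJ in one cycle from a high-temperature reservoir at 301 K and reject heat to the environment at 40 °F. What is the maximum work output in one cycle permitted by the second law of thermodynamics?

W_max ≈ 21.00 kJ

T_C = 40 °F → (40 − 32) × 5/9 = 4.44 °C = 277.59 K.
By the Carnot theorem, η_max = 1 − T_C/T_H = 1 − 277.59/301.00 = 0.0778.
W_max = η_max · Q_H = 0.0778 × 270 = 21.00 kJ.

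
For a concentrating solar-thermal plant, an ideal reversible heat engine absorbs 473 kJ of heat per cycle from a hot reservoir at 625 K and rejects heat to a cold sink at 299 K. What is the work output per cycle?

W ≈ 247 kJ

For a reversible engine, η = 1 − T_C/T_H = 1 − 299.00/625.00 = 0.5216.
W = η·Q_H = 0.5216 × 473 = 247 kJ.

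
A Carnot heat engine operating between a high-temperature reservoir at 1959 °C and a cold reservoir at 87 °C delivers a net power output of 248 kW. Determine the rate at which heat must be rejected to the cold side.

T_H = 1959 °C → 1959 + 273.15 = 2232.15 K.
T_C = 87 °C → 87 + 273.15 = 360.15 K.
For a reversible engine, η = 1 − T_C/T_H = 1 − 360.15/2232.15 = 0.8387.
Since Q_C/Q_H = T_C/T_H and Q_H = W/η, Q_C = W·T_C/(T_H − T_C) = 248 × 360.15/1872.00 = 47.71 kW.

Q̇_C ≈ 47.71 kW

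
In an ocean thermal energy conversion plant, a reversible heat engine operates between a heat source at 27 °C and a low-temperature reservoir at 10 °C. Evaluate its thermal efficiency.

η ≈ 0.0566

T_H = 27 °C → 27 + 273.15 = 300.15 K.
T_C = 10 °C → 10 + 273.15 = 283.15 K.
The Carnot efficiency is η = 1 − T_C/T_H = 1 − 283.15/300.15 = 0.0566.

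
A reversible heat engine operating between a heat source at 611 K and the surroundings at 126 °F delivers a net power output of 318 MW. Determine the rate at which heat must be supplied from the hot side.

Q̇_H ≈ 680.2 MW

T_C = 126 °F → (126 − 32) × 5/9 = 52.22 °C = 325.37 K.
Carnot efficiency: η = 1 − T_C/T_H = 1 − 325.37/611.00 = 0.4675.
Q_H = W/η = 318/0.4675 = 680.2 MW.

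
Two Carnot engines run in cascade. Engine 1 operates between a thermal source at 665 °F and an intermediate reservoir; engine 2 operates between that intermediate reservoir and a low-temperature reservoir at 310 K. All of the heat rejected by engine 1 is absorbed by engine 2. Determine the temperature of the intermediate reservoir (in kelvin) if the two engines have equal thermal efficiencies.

T_m ≈ 440.1 K

T_H = 665 °F → (665 − 32) × 5/9 = 351.67 °C = 624.82 K.
Equal efficiencies require 1 − T_m/T_H = 1 − T_C/T_m, i.e. T_m/T_H = T_C/T_m, so T_m = √(T_H·T_C) = √(624.82 × 310.00) = 440.1 K.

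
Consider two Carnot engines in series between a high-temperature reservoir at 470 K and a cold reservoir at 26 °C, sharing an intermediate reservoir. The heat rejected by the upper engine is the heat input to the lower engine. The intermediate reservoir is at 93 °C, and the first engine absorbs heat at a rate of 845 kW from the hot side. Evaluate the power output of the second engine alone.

T_C = 26 °C → 26 + 273.15 = 299.15 K.
T_m = 93 °C → 93 + 273.15 = 366.15 K.
Heat entering the second stage: Q_m = Q_H·(T_m/T_H) = 845 × 366.15/470.00 = 658.3 kW.
Second-stage efficiency η₂ = 1 − T_C/T_m = 1 − 299.15/366.15 = 0.1830, so W₂ = η₂·Q_m = 120.5 kW.

Ẇ₂ ≈ 120.5 kW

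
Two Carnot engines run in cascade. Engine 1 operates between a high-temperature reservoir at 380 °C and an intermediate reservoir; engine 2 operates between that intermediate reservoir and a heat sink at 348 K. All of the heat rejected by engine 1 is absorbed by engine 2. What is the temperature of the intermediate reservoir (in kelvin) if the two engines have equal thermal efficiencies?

T_m ≈ 477 K

T_H = 380 °C → 380 + 273.15 = 653.15 K.
Equal efficiencies require 1 − T_m/T_H = 1 − T_C/T_m, i.e. T_m/T_H = T_C/T_m, so T_m = √(T_H·T_C) = √(653.15 × 348.00) = 477 K.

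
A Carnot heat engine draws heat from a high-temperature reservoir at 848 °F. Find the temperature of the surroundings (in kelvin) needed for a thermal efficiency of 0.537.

T_C ≈ 336.4 K

T_H = 848 °F → (848 − 32) × 5/9 = 453.33 °C = 726.48 K.
From η = 1 − T_C/T_H, T_C = T_H·(1 − η) = 726.48 × (1 − 0.537) = 336.4 K.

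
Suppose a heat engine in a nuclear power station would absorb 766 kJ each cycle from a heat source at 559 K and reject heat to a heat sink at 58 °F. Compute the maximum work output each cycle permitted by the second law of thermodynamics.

T_C = 58 °F → (58 − 32) × 5/9 = 14.44 °C = 287.59 K.
By the Carnot theorem, η_max = 1 − T_C/T_H = 1 − 287.59/559.00 = 0.4855.
W_max = η_max · Q_H = 0.4855 × 766 = 372 kJ.

W_max ≈ 372 kJ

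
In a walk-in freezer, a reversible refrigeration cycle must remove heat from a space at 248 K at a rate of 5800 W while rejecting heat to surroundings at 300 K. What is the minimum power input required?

Ẇ_in ≈ 1216 W

COP_R = T_C/(T_H − T_C) = 248.00/52.00 = 4.7692.
W = Q_C/COP_R = 5800/4.7692 = 1216 W.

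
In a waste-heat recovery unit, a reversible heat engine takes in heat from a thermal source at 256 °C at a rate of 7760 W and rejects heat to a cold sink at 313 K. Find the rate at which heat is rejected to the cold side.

Q̇_C ≈ 4590 W

T_H = 256 °C → 256 + 273.15 = 529.15 K.
The Carnot efficiency is η = 1 − T_C/T_H = 1 − 313.00/529.15 = 0.4085.
For a reversible cycle Q_C/Q_H = T_C/T_H, so Q_C = 7760 × 313.00/529.15 = 4590 W.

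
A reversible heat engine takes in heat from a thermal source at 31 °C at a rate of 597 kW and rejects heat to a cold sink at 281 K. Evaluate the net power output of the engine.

T_H = 31 °C → 31 + 273.15 = 304.15 K.
Carnot efficiency: η = 1 − T_C/T_H = 1 − 281.00/304.15 = 0.0761.
W = η·Q_H = 0.0761 × 597 = 45.44 kW.

Ẇ ≈ 45.44 kW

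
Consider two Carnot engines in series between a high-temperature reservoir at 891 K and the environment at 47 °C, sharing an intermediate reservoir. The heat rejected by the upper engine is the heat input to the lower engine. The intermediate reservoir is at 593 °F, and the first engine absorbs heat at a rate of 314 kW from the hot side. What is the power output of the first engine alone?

T_C = 47 °C → 47 + 273.15 = 320.15 K.
T_m = 593 °F → (593 − 32) × 5/9 = 311.67 °C = 584.82 K.
First-stage efficiency η₁ = 1 − T_m/T_H = 1 − 584.82/891.00 = 0.3436.
W₁ = η₁·Q_H = 0.3436 × 314 = 108 kW.

Ẇ₁ ≈ 108 kW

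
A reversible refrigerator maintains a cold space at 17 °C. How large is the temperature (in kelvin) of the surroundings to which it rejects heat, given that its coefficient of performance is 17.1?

T_H ≈ 307 K

T_C = 17 °C → 17 + 273.15 = 290.15 K.
COP_R = T_C/(T_H − T_C) ⇒ T_H = T_C·(1 + 1/COP_R) = 290.15 × (1 + 1/17.1) = 307 K.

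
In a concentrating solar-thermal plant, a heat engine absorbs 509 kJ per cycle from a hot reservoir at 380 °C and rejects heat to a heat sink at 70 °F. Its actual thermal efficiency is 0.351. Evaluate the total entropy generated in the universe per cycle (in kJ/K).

ΔS_univ ≈ 0.343 kJ/K

T_H = 380 °C → 380 + 273.15 = 653.15 K.
T_C = 70 °F → (70 − 32) × 5/9 = 21.11 °C = 294.26 K.
W = η·Q_H = 0.351 × 509 = 178.7 kJ, so Q_C = Q_H − W = 330.3 kJ.
Entropy balance on the reservoirs: −Q_H/T_H = -0.7793 kJ/K, +Q_C/T_C = 1.123 kJ/K.
ΔS_univ = −Q_H/T_H + Q_C/T_C = 0.343 kJ/K (> 0, since η = 0.351 < η_Carnot = 0.549).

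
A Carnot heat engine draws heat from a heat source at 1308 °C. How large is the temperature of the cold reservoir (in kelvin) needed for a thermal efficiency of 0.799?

T_C ≈ 318 K

T_H = 1308 °C → 1308 + 273.15 = 1581.15 K.
From η = 1 − T_C/T_H, T_C = T_H·(1 − η) = 1581.15 × (1 − 0.799) = 318 K.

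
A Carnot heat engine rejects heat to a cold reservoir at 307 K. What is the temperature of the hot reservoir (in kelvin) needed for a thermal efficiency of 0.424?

T_H ≈ 533 K

From η = 1 − T_C/T_H, solving for T_H gives T_H = T_C/(1 − η) = 307.00/(1 − 0.424) = 533 K.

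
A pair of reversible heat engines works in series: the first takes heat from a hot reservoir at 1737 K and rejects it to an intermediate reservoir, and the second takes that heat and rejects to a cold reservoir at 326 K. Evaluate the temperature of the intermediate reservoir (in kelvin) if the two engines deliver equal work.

T_m ≈ 1030 K

For reversible stages Q_m = Q_H·(T_m/T_H). Setting W₁ = Q_H(1 − T_m/T_H) equal to W₂ = Q_m(1 − T_C/T_m) = Q_H·(T_m − T_C)/T_H gives T_H − T_m = T_m − T_C, so T_m = (T_H + T_C)/2 = (1737.00 + 326.00)/2 = 1030 K.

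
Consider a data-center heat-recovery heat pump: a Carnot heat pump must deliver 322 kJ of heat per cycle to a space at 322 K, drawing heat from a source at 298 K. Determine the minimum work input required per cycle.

W_in ≈ 24.00 kJ

COP_HP = T_H/(T_H − T_C) = 322.00/24.00 = 13.4167.
W = Q_H/COP_HP = 322/13.4167 = 24.00 kJ.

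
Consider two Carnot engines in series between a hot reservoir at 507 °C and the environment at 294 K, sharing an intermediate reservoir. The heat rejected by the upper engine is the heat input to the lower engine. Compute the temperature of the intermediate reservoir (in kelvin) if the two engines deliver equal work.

T_m ≈ 537.1 K

T_H = 507 °C → 507 + 273.15 = 780.15 K.
For reversible stages Q_m = Q_H·(T_m/T_H). Setting W₁ = Q_H(1 − T_m/T_H) equal to W₂ = Q_m(1 − T_C/T_m) = Q_H·(T_m − T_C)/T_H gives T_H − T_m = T_m − T_C, so T_m = (T_H + T_C)/2 = (780.15 + 294.00)/2 = 537.1 K.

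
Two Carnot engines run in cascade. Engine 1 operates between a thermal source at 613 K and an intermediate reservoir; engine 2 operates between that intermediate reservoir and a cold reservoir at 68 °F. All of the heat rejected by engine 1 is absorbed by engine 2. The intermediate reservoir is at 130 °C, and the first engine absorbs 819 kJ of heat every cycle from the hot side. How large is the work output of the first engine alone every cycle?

W₁ ≈ 280.4 kJ

T_C = 68 °F → (68 − 32) × 5/9 = 20.00 °C = 293.15 K.
T_m = 130 °C → 130 + 273.15 = 403.15 K.
First-stage efficiency η₁ = 1 − T_m/T_H = 1 − 403.15/613.00 = 0.3423.
W₁ = η₁·Q_H = 0.3423 × 819 = 280.4 kJ.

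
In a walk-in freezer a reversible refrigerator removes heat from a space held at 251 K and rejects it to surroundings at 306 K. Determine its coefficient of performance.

The reversible coefficient of performance is COP_R = T_C/(T_H − T_C) = 251.00/(306.00 − 251.00) = 4.56.

COP_R ≈ 4.56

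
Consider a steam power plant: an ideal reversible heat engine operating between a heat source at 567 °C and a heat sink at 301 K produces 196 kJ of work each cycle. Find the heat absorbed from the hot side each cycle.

Q_H ≈ 305.4 kJ

T_H = 567 °C → 567 + 273.15 = 840.15 K.
η_rev = 1 − T_C/T_H = 1 − 301.00/840.15 = 0.6417.
Q_H = W/η = 196/0.6417 = 305.4 kJ.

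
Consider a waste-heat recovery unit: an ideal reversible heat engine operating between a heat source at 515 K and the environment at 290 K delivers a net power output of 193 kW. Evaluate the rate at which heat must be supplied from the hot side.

Q̇_H ≈ 442 kW

η_rev = 1 − T_C/T_H = 1 − 290.00/515.00 = 0.4369.
Q_H = W/η = 193/0.4369 = 442 kW.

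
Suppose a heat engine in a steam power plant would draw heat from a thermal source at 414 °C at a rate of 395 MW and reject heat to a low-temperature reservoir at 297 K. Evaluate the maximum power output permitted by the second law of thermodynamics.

T_H = 414 °C → 414 + 273.15 = 687.15 K.
No engine can exceed the Carnot limit: η_max = 1 − T_C/T_H = 1 − 297.00/687.15 = 0.5678.
W_max = η_max · Q_H = 0.5678 × 395 = 224.3 MW.

Ẇ_max ≈ 224.3 MW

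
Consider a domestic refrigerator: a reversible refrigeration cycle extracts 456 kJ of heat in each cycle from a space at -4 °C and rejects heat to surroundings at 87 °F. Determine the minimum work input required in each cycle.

W_in ≈ 58.5 kJ

T_H = 87 °F → (87 − 32) × 5/9 = 30.56 °C = 303.71 K.
T_C = -4 °C → -4 + 273.15 = 269.15 K.
The reversible coefficient of performance is COP_R = T_C/(T_H − T_C) = 269.15/34.56 = 7.7889.
W = Q_C/COP_R = 456/7.7889 = 58.5 kJ.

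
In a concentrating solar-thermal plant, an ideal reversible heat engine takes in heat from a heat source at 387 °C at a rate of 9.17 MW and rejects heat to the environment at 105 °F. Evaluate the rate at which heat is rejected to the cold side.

T_H = 387 °C → 387 + 273.15 = 660.15 K.
T_C = 105 °F → (105 − 32) × 5/9 = 40.56 °C = 313.71 K.
Carnot efficiency: η = 1 − T_C/T_H = 1 − 313.71/660.15 = 0.5248.
For a reversible cycle Q_C/Q_H = T_C/T_H, so Q_C = 9.17 × 313.71/660.15 = 4.36 MW.

Q̇_C ≈ 4.36 MW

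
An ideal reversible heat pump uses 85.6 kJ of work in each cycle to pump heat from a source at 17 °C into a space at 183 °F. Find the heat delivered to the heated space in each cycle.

Q_H ≈ 457 kJ

T_H = 183 °F → (183 − 32) × 5/9 = 83.89 °C = 357.04 K.
T_C = 17 °C → 17 + 273.15 = 290.15 K.
For a reversible heat pump, COP_HP = T_H/(T_H − T_C) = 357.04/66.89 = 5.3378.
Q_H = COP_HP · W = 5.3378 × 85.6 = 457 kJ.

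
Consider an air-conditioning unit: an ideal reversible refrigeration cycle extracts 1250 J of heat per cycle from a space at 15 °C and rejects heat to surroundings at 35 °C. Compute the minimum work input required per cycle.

W_in ≈ 86.76 J

T_H = 35 °C → 35 + 273.15 = 308.15 K.
T_C = 15 °C → 15 + 273.15 = 288.15 K.
Carnot COP: COP_R = T_C/(T_H − T_C) = 288.15/20.00 = 14.4075.
W = Q_C/COP_R = 1250/14.4075 = 86.76 J.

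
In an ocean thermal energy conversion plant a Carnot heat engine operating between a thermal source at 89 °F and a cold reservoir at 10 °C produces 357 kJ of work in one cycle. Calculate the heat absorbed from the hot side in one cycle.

T_H = 89 °F → (89 − 32) × 5/9 = 31.67 °C = 304.82 K.
T_C = 10 °C → 10 + 273.15 = 283.15 K.
Carnot efficiency: η = 1 − T_C/T_H = 1 − 283.15/304.82 = 0.0711.
Q_H = W/η = 357/0.0711 = 5020 kJ.

Q_H ≈ 5020 kJ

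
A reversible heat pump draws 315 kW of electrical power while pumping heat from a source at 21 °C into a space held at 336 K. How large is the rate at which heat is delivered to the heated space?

Q̇_H ≈ 2529 kW

T_C = 21 °C → 21 + 273.15 = 294.15 K.
The Carnot heat-pump COP is COP_HP = T_H/(T_H − T_C) = 336.00/41.85 = 8.0287.
Q_H = COP_HP · W = 8.0287 × 315 = 2529 kW.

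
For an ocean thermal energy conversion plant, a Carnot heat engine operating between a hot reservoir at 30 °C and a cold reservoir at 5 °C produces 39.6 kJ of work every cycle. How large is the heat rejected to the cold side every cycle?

T_H = 30 °C → 30 + 273.15 = 303.15 K.
T_C = 5 °C → 5 + 273.15 = 278.15 K.
Since the cycle is reversible, η = 1 − T_C/T_H = 1 − 278.15/303.15 = 0.0825.
Since Q_C/Q_H = T_C/T_H and Q_H = W/η, Q_C = W·T_C/(T_H − T_C) = 39.6 × 278.15/25.00 = 441 kJ.

Q_C ≈ 441 kJ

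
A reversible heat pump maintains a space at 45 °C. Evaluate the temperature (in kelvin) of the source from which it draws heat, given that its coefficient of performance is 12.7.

T_H = 45 °C → 45 + 273.15 = 318.15 K.
COP_HP = T_H/(T_H − T_C) ⇒ T_C = T_H·(COP_HP − 1)/COP_HP = 318.15 × (12.7 − 1)/12.7 = 293 K.

T_C ≈ 293 K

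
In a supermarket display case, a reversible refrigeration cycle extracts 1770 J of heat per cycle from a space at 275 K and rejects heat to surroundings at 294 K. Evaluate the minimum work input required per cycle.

W_in ≈ 122.3 J

The reversible coefficient of performance is COP_R = T_C/(T_H − T_C) = 275.00/19.00 = 14.4737.
W = Q_C/COP_R = 1770/14.4737 = 122.3 J.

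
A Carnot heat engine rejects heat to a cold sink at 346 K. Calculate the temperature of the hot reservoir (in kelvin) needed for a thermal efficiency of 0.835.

From η = 1 − T_C/T_H, solving for T_H gives T_H = T_C/(1 − η) = 346.00/(1 − 0.835) = 2100 K.

T_H ≈ 2100 K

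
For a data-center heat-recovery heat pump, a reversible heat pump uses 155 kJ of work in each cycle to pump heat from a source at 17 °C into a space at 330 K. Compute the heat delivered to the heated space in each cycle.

Q_H ≈ 1284 kJ

T_C = 17 °C → 17 + 273.15 = 290.15 K.
For a reversible heat pump, COP_HP = T_H/(T_H − T_C) = 330.00/39.85 = 8.2811.
Q_H = COP_HP · W = 8.2811 × 155 = 1284 kJ.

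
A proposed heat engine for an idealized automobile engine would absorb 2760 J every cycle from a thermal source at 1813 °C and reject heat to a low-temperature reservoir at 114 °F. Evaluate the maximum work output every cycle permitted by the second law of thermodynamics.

W_max ≈ 2340 J

T_H = 1813 °C → 1813 + 273.15 = 2086.15 K.
T_C = 114 °F → (114 − 32) × 5/9 = 45.56 °C = 318.71 K.
By the Carnot theorem, η_max = 1 − T_C/T_H = 1 − 318.71/2086.15 = 0.8472.
W_max = η_max · Q_H = 0.8472 × 2760 = 2340 J.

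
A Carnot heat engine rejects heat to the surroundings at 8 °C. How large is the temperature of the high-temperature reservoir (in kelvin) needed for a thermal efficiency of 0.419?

T_C = 8 °C → 8 + 273.15 = 281.15 K.
From η = 1 − T_C/T_H, solving for T_H gives T_H = T_C/(1 − η) = 281.15/(1 − 0.419) = 484 K.

T_H ≈ 484 K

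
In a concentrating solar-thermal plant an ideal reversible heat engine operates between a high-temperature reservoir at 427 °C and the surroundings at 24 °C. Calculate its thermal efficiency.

T_H = 427 °C → 427 + 273.15 = 700.15 K.
T_C = 24 °C → 24 + 273.15 = 297.15 K.
For a reversible engine, η = 1 − T_C/T_H = 1 − 297.15/700.15 = 0.5756.

η ≈ 0.5756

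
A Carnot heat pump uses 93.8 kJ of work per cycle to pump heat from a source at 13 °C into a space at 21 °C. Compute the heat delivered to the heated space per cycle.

Q_H ≈ 3450 kJ

T_H = 21 °C → 21 + 273.15 = 294.15 K.
T_C = 13 °C → 13 + 273.15 = 286.15 K.
COP_HP = T_H/(T_H − T_C) = 294.15/8.00 = 36.7687.
Q_H = COP_HP · W = 36.7687 × 93.8 = 3450 kJ.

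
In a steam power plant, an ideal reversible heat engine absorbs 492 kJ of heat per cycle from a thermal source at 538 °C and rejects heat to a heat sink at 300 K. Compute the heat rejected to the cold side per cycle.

Q_C ≈ 182.0 kJ

T_H = 538 °C → 538 + 273.15 = 811.15 K.
Since the cycle is reversible, η = 1 − T_C/T_H = 1 − 300.00/811.15 = 0.6302.
For a reversible cycle Q_C/Q_H = T_C/T_H, so Q_C = 492 × 300.00/811.15 = 182.0 kJ.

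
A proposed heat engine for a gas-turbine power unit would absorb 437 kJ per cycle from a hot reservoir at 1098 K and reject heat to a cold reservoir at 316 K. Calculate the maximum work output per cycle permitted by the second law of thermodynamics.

W_max ≈ 311 kJ

The upper bound on efficiency is η_max = 1 − T_C/T_H = 1 − 316.00/1098.00 = 0.7122.
W_max = η_max · Q_H = 0.7122 × 437 = 311 kJ.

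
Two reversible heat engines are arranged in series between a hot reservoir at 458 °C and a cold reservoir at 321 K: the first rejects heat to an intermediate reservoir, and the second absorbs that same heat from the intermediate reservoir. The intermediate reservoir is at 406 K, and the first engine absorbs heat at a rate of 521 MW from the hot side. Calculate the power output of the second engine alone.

T_H = 458 °C → 458 + 273.15 = 731.15 K.
Heat entering the second stage: Q_m = Q_H·(T_m/T_H) = 521 × 406.00/731.15 = 289 MW.
Second-stage efficiency η₂ = 1 − T_C/T_m = 1 − 321.00/406.00 = 0.2094, so W₂ = η₂·Q_m = 60.6 MW.

Ẇ₂ ≈ 60.6 MW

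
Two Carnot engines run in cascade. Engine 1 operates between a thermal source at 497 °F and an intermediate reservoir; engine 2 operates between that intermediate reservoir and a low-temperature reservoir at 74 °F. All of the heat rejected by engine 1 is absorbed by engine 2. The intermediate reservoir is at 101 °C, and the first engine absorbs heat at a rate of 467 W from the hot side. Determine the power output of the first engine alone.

T_H = 497 °F → (497 − 32) × 5/9 = 258.33 °C = 531.48 K.
T_C = 74 °F → (74 − 32) × 5/9 = 23.33 °C = 296.48 K.
T_m = 101 °C → 101 + 273.15 = 374.15 K.
First-stage efficiency η₁ = 1 − T_m/T_H = 1 − 374.15/531.48 = 0.2960.
W₁ = η₁·Q_H = 0.2960 × 467 = 138 W.

Ẇ₁ ≈ 138 W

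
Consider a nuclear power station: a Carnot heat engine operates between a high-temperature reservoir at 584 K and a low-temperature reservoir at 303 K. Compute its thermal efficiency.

Since the cycle is reversible, η = 1 − T_C/T_H = 1 − 303.00/584.00 = 0.4812.

η ≈ 0.4812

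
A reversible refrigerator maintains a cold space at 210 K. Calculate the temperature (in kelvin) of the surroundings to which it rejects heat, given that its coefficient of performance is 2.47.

COP_R = T_C/(T_H − T_C) ⇒ T_H = T_C·(1 + 1/COP_R) = 210.00 × (1 + 1/2.47) = 295.0 K.

T_H ≈ 295.0 K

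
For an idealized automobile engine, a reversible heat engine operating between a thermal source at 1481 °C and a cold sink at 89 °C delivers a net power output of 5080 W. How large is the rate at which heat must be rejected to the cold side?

Q̇_C ≈ 1320 W

T_H = 1481 °C → 1481 + 273.15 = 1754.15 K.
T_C = 89 °C → 89 + 273.15 = 362.15 K.
η_rev = 1 − T_C/T_H = 1 − 362.15/1754.15 = 0.7935.
Since Q_C/Q_H = T_C/T_H and Q_H = W/η, Q_C = W·T_C/(T_H − T_C) = 5080 × 362.15/1392.00 = 1320 W.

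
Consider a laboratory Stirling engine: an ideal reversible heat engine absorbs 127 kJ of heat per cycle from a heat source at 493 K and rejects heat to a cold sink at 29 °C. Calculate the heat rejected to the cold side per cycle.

T_C = 29 °C → 29 + 273.15 = 302.15 K.
The Carnot efficiency is η = 1 − T_C/T_H = 1 − 302.15/493.00 = 0.3871.
For a reversible cycle Q_C/Q_H = T_C/T_H, so Q_C = 127 × 302.15/493.00 = 77.8 kJ.

Q_C ≈ 77.8 kJ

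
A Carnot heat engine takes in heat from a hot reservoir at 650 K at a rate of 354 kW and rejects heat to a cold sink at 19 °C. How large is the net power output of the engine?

T_C = 19 °C → 19 + 273.15 = 292.15 K.
Carnot efficiency: η = 1 − T_C/T_H = 1 − 292.15/650.00 = 0.5505.
W = η·Q_H = 0.5505 × 354 = 195 kW.

Ẇ ≈ 195 kW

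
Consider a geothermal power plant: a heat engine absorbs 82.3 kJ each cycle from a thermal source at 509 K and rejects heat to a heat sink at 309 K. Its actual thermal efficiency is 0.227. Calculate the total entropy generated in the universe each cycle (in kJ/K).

W = η·Q_H = 0.227 × 82.3 = 18.68 kJ, so Q_C = Q_H − W = 63.62 kJ.
Reservoir entropy changes: ΔS_H = −Q_H/T_H = −82.3/509.00 = -0.1617 kJ/K and ΔS_C = +Q_C/T_C = 63.62/309.00 = 0.2059 kJ/K.
ΔS_univ = −Q_H/T_H + Q_C/T_C = 0.04419 kJ/K (> 0, since η = 0.227 < η_Carnot = 0.393).

ΔS_univ ≈ 0.04419 kJ/K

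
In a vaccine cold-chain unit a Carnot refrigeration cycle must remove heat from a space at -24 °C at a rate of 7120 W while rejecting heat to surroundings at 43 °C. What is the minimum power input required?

Ẇ_in ≈ 1910 W

T_H = 43 °C → 43 + 273.15 = 316.15 K.
T_C = -24 °C → -24 + 273.15 = 249.15 K.
The reversible coefficient of performance is COP_R = T_C/(T_H − T_C) = 249.15/67.00 = 3.7187.
W = Q_C/COP_R = 7120/3.7187 = 1910 W.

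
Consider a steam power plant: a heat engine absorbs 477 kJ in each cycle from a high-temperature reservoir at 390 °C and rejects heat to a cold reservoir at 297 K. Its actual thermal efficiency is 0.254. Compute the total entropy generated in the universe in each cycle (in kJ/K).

ΔS_univ ≈ 0.479 kJ/K

T_H = 390 °C → 390 + 273.15 = 663.15 K.
W = η·Q_H = 0.254 × 477 = 121.2 kJ, so Q_C = Q_H − W = 355.8 kJ.
Entropy balance on the reservoirs: −Q_H/T_H = -0.7193 kJ/K, +Q_C/T_C = 1.198 kJ/K.
ΔS_univ = −Q_H/T_H + Q_C/T_C = 0.479 kJ/K (> 0, since η = 0.254 < η_Carnot = 0.552).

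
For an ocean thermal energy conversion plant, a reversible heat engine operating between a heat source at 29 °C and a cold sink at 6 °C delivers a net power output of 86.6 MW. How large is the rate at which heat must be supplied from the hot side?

Q̇_H ≈ 1140 MW

T_H = 29 °C → 29 + 273.15 = 302.15 K.
T_C = 6 °C → 6 + 273.15 = 279.15 K.
The Carnot efficiency is η = 1 − T_C/T_H = 1 − 279.15/302.15 = 0.0761.
Q_H = W/η = 86.6/0.0761 = 1140 MW.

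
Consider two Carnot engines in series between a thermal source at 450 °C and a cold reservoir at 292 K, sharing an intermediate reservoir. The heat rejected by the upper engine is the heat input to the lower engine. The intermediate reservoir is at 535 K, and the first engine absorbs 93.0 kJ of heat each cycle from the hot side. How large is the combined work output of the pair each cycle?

W_total ≈ 55.45 kJ

T_H = 450 °C → 450 + 273.15 = 723.15 K.
Two reversible stages in series are equivalent to a single Carnot engine between T_H and T_C, so η_total = 1 − T_C/T_H = 1 − 292.00/723.15 = 0.5962.
W_total = η_total · Q_H = 0.5962 × 93.0 = 55.45 kJ.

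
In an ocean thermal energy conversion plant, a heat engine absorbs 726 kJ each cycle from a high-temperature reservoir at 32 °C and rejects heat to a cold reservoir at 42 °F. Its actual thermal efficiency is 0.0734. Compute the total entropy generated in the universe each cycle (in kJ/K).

T_H = 32 °C → 32 + 273.15 = 305.15 K.
T_C = 42 °F → (42 − 32) × 5/9 = 5.56 °C = 278.71 K.
W = η·Q_H = 0.0734 × 726 = 53.29 kJ, so Q_C = Q_H − W = 672.7 kJ.
The hot reservoir loses entropy Q_H/T_H = 726/305.15 = 2.379 kJ/K; the cold reservoir gains Q_C/T_C = 672.7/278.71 = 2.414 kJ/K.
ΔS_univ = −Q_H/T_H + Q_C/T_C = 0.0345 kJ/K (> 0, since η = 0.0734 < η_Carnot = 0.087).

ΔS_univ ≈ 0.0345 kJ/K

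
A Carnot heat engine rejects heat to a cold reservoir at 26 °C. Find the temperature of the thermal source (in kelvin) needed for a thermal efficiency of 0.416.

T_C = 26 °C → 26 + 273.15 = 299.15 K.
From η = 1 − T_C/T_H, solving for T_H gives T_H = T_C/(1 − η) = 299.15/(1 − 0.416) = 512.2 K.

T_H ≈ 512.2 K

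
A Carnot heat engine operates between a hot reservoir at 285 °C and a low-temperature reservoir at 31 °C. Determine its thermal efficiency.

T_H = 285 °C → 285 + 273.15 = 558.15 K.
T_C = 31 °C → 31 + 273.15 = 304.15 K.
η_rev = 1 − T_C/T_H = 1 − 304.15/558.15 = 0.455.

η ≈ 0.455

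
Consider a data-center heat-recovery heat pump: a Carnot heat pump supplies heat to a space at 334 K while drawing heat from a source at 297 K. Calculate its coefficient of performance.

COP_HP ≈ 9.03

The Carnot heat-pump COP is COP_HP = T_H/(T_H − T_C) = 334.00/(334.00 − 297.00) = 9.03.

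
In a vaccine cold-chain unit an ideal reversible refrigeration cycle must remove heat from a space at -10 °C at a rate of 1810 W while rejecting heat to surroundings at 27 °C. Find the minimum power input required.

Ẇ_in ≈ 254 W

T_H = 27 °C → 27 + 273.15 = 300.15 K.
T_C = -10 °C → -10 + 273.15 = 263.15 K.
The reversible coefficient of performance is COP_R = T_C/(T_H − T_C) = 263.15/37.00 = 7.1122.
W = Q_C/COP_R = 1810/7.1122 = 254 W.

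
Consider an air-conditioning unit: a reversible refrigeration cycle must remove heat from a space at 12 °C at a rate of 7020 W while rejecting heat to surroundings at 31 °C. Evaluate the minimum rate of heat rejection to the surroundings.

T_H = 31 °C → 31 + 273.15 = 304.15 K.
T_C = 12 °C → 12 + 273.15 = 285.15 K.
For a reversible cycle Q_H/Q_C = T_H/T_C, so Q_H = Q_C·T_H/T_C = 7020 × 304.15/285.15 = 7488 W.

Q̇_H ≈ 7488 W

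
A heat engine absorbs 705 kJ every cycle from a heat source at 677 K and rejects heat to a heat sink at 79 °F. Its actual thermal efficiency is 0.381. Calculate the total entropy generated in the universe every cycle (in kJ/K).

T_C = 79 °F → (79 − 32) × 5/9 = 26.11 °C = 299.26 K.
W = η·Q_H = 0.381 × 705 = 268.6 kJ, so Q_C = Q_H − W = 436.4 kJ.
Entropy balance on the reservoirs: −Q_H/T_H = -1.041 kJ/K, +Q_C/T_C = 1.458 kJ/K.
ΔS_univ = −Q_H/T_H + Q_C/T_C = 0.417 kJ/K (> 0, since η = 0.381 < η_Carnot = 0.558).

ΔS_univ ≈ 0.417 kJ/K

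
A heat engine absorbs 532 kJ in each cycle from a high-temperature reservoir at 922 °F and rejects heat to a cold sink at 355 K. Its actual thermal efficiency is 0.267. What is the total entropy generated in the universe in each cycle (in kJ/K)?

T_H = 922 °F → (922 − 32) × 5/9 = 494.44 °C = 767.59 K.
W = η·Q_H = 0.267 × 532 = 142.0 kJ, so Q_C = Q_H − W = 390.0 kJ.
The hot reservoir loses entropy Q_H/T_H = 532/767.59 = 0.6931 kJ/K; the cold reservoir gains Q_C/T_C = 390.0/355.00 = 1.098 kJ/K.
ΔS_univ = −Q_H/T_H + Q_C/T_C = 0.405 kJ/K (> 0, since η = 0.267 < η_Carnot = 0.538).

ΔS_univ ≈ 0.405 kJ/K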